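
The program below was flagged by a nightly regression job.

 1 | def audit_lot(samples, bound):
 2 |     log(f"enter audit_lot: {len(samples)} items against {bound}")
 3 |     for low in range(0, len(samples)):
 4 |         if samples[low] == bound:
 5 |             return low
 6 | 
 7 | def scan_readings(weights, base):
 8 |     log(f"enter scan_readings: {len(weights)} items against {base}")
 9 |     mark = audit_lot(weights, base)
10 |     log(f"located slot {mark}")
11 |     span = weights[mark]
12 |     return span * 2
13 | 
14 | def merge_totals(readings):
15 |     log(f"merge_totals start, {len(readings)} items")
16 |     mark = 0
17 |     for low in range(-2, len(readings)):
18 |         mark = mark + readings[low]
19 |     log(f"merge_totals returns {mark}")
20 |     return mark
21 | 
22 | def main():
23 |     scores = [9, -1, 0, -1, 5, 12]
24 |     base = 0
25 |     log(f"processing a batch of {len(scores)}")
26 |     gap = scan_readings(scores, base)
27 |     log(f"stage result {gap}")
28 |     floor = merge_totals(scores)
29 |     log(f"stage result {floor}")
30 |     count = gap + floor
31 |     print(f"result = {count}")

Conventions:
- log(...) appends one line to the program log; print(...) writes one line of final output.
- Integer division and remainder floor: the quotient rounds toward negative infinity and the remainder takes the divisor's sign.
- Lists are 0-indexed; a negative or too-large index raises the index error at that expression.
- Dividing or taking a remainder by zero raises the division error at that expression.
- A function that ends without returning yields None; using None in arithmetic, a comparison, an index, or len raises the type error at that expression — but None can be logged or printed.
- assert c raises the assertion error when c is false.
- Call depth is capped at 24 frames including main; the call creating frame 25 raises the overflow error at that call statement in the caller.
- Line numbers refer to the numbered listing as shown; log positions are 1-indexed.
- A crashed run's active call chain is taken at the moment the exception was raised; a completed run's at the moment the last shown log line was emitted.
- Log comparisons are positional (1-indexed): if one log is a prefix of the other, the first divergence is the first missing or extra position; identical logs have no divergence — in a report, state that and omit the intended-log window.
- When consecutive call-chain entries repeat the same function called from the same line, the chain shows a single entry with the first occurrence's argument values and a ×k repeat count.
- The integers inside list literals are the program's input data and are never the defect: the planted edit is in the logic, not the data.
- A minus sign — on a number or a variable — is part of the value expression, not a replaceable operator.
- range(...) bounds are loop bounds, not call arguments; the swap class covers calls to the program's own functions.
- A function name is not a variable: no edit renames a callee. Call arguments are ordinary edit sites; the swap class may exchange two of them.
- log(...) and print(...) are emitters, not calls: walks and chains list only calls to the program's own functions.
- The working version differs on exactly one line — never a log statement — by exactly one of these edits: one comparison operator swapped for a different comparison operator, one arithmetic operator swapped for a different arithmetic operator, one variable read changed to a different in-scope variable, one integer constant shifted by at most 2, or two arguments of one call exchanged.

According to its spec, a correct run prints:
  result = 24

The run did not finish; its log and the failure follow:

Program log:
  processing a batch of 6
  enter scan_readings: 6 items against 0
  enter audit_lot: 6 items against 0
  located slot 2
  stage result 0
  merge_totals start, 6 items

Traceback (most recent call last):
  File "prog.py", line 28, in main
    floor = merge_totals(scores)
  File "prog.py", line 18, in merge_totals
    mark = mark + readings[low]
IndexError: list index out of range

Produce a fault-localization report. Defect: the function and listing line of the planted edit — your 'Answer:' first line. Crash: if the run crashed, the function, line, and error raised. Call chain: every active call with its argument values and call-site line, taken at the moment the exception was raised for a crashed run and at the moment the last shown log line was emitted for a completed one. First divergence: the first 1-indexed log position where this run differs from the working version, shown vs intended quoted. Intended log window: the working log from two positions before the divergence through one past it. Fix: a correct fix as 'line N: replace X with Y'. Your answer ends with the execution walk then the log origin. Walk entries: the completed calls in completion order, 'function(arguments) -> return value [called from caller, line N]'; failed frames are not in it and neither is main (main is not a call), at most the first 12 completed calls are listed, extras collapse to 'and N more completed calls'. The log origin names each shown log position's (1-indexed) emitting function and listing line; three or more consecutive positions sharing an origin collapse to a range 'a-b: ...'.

Answer: the defect is in merge_totals at line 17.
Key fact: The faulty run's log stops after 6 lines; the working version's next line would be 'merge_totals returns 24'.
Crash: merge_totals, line 18, IndexError.
Call chain: main -> merge_totals([9, -1, 0, -1, 5, 12]) (called at line 28).
First divergence: position 7 — the faulty run's log ends after 6 lines; the working version continues with 'merge_totals returns 24'.
Intended log window:
  5: stage result 0
  6: merge_totals start, 6 items
  7: merge_totals returns 24
  8: stage result 24
Execution walk:
  audit_lot([9, -1, 0, -1, 5, 12], 0) -> 2  [called from scan_readings, line 9]
  scan_readings([9, -1, 0, -1, 5, 12], 0) -> 0  [called from main, line 26]
Log origins:
  1: from main, line 25
  2: from scan_readings, line 8
  3: from audit_lot, line 2
  4: from scan_readings, line 10
  5: from main, line 27
  6: from merge_totals, line 15
A correct fix: line 17: replace `-2` with `0`.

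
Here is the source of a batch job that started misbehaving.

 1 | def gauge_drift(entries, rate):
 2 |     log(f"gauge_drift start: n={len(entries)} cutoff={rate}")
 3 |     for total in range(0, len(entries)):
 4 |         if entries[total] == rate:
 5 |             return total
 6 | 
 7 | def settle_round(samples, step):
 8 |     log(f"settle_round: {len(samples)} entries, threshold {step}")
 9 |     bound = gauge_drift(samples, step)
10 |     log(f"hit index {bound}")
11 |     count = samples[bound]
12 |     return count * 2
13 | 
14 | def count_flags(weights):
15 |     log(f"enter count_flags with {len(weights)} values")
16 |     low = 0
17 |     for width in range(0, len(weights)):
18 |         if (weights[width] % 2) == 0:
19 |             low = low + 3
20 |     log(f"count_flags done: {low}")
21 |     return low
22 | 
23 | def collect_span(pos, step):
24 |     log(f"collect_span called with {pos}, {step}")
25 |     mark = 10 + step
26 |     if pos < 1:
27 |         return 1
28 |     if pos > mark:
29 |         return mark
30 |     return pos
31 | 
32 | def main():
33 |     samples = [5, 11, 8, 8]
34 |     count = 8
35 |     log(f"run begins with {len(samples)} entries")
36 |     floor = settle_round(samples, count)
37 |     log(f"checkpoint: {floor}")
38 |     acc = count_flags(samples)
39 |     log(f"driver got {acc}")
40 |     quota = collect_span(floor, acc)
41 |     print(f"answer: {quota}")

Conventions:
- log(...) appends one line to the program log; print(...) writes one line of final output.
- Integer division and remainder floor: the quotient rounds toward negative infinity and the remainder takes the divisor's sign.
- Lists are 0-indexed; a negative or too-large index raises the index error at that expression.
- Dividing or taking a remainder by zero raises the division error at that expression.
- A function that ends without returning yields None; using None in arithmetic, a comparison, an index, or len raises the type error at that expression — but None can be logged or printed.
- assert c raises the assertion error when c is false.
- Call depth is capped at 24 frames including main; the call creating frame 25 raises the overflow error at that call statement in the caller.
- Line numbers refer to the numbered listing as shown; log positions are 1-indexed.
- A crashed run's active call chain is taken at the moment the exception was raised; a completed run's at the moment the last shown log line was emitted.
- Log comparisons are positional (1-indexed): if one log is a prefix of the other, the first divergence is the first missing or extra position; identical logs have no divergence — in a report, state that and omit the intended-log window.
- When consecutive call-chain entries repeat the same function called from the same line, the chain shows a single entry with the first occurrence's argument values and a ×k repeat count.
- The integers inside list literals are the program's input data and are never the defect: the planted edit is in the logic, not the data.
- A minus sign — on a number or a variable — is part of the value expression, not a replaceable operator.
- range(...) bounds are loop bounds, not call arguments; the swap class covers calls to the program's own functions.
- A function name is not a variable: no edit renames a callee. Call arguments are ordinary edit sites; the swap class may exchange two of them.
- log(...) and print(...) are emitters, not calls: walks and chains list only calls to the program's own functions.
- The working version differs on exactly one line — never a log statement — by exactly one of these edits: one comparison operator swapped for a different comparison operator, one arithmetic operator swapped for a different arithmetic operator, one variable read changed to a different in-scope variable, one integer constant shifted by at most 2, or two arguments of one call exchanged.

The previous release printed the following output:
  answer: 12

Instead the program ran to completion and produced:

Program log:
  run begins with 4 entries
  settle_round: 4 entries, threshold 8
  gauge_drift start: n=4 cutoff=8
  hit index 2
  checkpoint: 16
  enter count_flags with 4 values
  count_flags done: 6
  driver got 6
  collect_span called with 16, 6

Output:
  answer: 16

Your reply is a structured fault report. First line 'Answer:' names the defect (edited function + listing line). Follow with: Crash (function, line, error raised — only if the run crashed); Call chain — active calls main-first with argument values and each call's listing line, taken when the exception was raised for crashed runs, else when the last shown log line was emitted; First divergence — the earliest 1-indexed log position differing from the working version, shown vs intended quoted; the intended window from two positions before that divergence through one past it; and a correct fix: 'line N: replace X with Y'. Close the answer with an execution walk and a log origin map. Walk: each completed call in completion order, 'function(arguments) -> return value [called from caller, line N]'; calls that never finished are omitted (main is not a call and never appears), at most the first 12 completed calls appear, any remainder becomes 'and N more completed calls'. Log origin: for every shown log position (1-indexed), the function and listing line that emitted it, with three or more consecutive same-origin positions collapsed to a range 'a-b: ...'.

Answer: the defect is in count_flags at line 19.
Key observation: At log position 7 the runs split — shown 'count_flags done: 6', but the working version logs 'count_flags done: 2'.
Call chain: main -> collect_span(16, 6) (called at line 40).
First divergence: position 7; shown 'count_flags done: 6' vs intended 'count_flags done: 2'.
Intended log window:
  5: checkpoint: 16
  6: enter count_flags with 4 values
  7: count_flags done: 2
  8: driver got 2
Execution walk:
  gauge_drift([5, 11, 8, 8], 8) -> 2  [called from settle_round, line 9]
  settle_round([5, 11, 8, 8], 8) -> 16  [called from main, line 36]
  count_flags([5, 11, 8, 8]) -> 6  [called from main, line 38]
  collect_span(16, 6) -> 16  [called from main, line 40]
Log line origins:
  1: from main, line 35
  2: from settle_round, line 8
  3: from gauge_drift, line 2
  4: from settle_round, line 10
  5: from main, line 37
  6: from count_flags, line 15
  7: from count_flags, line 20
  8: from main, line 39
  9: from collect_span, line 24
A correct fix: line 19: replace `3` with `1`.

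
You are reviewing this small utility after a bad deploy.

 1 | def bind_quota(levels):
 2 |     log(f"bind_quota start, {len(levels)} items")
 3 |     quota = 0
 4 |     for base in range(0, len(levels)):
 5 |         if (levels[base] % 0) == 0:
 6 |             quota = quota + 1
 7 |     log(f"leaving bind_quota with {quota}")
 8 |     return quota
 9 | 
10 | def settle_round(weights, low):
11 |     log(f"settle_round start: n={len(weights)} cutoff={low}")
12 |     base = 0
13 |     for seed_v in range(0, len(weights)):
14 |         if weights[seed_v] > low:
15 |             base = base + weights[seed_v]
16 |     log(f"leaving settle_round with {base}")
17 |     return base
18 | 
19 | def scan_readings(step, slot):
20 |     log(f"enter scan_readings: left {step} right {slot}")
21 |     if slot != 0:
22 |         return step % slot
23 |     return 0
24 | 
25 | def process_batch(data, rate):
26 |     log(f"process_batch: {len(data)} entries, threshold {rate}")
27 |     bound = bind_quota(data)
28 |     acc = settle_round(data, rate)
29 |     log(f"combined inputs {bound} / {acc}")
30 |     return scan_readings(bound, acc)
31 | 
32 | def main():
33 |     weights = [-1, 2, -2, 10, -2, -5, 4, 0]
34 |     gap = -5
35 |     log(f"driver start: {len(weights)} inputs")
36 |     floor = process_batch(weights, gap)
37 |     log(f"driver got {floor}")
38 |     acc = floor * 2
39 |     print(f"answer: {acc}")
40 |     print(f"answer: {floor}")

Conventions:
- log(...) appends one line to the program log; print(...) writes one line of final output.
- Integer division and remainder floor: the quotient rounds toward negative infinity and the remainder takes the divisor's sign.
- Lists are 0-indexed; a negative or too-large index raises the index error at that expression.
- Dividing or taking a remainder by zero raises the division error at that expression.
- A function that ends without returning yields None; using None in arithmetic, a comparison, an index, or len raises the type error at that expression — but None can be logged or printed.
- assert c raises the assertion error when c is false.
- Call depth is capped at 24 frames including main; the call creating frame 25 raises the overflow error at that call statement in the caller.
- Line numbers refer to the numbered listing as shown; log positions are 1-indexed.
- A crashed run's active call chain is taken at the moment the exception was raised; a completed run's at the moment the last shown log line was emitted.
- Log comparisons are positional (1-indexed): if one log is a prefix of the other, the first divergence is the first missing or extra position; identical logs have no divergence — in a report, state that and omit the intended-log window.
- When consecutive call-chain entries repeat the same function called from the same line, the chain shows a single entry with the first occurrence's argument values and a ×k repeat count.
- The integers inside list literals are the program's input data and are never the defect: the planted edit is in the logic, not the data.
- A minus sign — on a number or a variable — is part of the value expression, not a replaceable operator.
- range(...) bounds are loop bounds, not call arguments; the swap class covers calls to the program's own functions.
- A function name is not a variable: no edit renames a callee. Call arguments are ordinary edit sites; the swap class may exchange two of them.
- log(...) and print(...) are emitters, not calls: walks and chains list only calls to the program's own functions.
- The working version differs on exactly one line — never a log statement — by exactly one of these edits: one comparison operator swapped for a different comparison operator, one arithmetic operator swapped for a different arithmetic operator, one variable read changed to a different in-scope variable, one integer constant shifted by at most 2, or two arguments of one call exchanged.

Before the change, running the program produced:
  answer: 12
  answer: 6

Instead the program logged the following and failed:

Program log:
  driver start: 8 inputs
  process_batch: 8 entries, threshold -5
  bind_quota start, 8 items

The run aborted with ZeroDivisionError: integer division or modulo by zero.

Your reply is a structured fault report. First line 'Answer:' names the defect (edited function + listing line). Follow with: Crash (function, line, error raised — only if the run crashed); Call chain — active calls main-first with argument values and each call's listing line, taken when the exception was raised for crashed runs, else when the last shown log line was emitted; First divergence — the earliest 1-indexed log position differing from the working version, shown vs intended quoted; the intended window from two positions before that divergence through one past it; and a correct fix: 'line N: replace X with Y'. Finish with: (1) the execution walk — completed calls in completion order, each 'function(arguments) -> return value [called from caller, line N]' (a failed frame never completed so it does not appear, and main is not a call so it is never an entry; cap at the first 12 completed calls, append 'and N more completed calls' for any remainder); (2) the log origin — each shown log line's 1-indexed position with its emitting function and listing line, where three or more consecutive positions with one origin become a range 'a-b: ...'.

Answer: the defect is in bind_quota at line 5.
Key observation: Only 3 log lines were emitted before the run died; the intended continuation was 'leaving bind_quota with 6'.
Crash: bind_quota, line 5, ZeroDivisionError.
Call chain: main -> process_batch([-1, 2, -2, 10, -2, -5, 4, 0], -5) (called at line 36) -> bind_quota([-1, 2, -2, 10, -2, -5, 4, 0]) (called at line 27).
First divergence: position 4 — after 3 matching lines the faulty run goes silent; intended next line 'leaving bind_quota with 6'.
Intended log window:
  2: process_batch: 8 entries, threshold -5
  3: bind_quota start, 8 items
  4: leaving bind_quota with 6
  5: settle_round start: n=8 cutoff=-5
Execution walk:
  (no call completed)
Log origins:
  1 — main, line 35
  2 — process_batch, line 26
  3 — bind_quota, line 2
A correct fix: line 5: replace `levels[base] % 0` with `levels[base] % 2`.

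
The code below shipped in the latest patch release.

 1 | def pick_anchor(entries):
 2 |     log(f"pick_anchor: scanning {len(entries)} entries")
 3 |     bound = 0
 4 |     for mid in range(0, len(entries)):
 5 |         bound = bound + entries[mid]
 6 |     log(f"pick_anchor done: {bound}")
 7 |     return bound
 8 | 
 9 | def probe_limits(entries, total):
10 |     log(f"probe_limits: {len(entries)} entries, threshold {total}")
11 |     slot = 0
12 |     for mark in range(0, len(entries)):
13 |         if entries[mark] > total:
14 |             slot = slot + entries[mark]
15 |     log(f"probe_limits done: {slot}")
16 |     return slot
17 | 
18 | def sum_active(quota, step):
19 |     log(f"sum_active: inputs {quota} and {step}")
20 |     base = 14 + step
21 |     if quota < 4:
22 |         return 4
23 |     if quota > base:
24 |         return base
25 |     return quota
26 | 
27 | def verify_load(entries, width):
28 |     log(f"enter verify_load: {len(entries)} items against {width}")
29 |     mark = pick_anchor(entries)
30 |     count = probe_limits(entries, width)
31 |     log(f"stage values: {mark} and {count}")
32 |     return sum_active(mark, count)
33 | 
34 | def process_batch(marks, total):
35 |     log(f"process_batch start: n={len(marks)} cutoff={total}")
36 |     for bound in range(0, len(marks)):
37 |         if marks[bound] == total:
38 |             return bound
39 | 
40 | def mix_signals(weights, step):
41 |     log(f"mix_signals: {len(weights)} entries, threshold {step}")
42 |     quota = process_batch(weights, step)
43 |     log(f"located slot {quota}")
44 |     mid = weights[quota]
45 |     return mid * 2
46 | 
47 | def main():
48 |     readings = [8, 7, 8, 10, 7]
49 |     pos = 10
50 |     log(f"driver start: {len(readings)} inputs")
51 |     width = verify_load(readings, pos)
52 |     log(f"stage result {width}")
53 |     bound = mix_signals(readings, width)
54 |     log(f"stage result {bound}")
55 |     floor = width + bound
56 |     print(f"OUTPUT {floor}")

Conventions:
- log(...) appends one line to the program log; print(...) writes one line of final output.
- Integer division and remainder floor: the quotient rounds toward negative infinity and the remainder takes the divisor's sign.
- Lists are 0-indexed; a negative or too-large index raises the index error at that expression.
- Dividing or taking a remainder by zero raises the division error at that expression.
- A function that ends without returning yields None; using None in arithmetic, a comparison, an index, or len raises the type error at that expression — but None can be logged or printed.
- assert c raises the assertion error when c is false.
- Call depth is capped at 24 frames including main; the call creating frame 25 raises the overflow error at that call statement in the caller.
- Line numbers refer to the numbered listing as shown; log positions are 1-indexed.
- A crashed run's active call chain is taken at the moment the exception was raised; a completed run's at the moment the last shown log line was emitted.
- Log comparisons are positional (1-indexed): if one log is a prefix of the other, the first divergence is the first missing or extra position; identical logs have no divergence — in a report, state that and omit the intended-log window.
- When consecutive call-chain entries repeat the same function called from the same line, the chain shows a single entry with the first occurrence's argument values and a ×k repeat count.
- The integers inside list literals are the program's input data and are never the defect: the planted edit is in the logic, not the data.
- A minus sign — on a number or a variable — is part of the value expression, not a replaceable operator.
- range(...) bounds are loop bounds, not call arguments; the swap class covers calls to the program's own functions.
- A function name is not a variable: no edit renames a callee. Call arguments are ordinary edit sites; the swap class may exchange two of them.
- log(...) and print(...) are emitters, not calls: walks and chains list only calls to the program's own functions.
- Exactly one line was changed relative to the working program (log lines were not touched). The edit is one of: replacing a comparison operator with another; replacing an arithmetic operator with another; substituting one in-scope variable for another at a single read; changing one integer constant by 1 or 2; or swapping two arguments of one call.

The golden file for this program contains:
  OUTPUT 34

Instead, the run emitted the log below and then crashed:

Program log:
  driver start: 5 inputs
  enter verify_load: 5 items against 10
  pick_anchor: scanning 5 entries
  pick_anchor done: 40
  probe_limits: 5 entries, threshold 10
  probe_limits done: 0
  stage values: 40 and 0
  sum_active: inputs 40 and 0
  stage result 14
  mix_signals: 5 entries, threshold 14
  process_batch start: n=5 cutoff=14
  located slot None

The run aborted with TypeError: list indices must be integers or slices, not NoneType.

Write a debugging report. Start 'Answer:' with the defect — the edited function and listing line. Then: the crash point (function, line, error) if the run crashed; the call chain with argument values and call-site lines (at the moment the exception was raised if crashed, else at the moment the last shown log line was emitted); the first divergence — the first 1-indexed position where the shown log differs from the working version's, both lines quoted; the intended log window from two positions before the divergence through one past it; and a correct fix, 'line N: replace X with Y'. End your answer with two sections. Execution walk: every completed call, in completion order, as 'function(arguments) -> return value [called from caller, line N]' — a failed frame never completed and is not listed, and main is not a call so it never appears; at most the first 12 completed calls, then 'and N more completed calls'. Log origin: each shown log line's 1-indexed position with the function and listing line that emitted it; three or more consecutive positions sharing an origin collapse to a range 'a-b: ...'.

Answer: the defect is in main at line 53.
Key fact: Log line 10 is where behavior first shows: 'mix_signals: 5 entries, threshold 14' appears instead of 'mix_signals: 5 entries, threshold 10'.
Crash: mix_signals, line 44, TypeError.
Call chain: main -> mix_signals([8, 7, 8, 10, 7], 14) (called at line 53).
First divergence: at position 10 the run shows 'mix_signals: 5 entries, threshold 14' where the working version logs 'mix_signals: 5 entries, threshold 10'.
Intended log window:
  8: sum_active: inputs 40 and 0
  9: stage result 14
  10: mix_signals: 5 entries, threshold 10
  11: process_batch start: n=5 cutoff=10
Execution walk:
  pick_anchor([8, 7, 8, 10, 7]) -> 40  [called from verify_load, line 29]
  probe_limits([8, 7, 8, 10, 7], 10) -> 0  [called from verify_load, line 30]
  sum_active(40, 0) -> 14  [called from verify_load, line 32]
  verify_load([8, 7, 8, 10, 7], 10) -> 14  [called from main, line 51]
  process_batch([8, 7, 8, 10, 7], 14) -> None  [called from mix_signals, line 42]
Origin of each log line:
  1: logged in main at line 50
  2: logged in verify_load at line 28
  3: logged in pick_anchor at line 2
  4: logged in pick_anchor at line 6
  5: logged in probe_limits at line 10
  6: logged in probe_limits at line 15
  7: logged in verify_load at line 31
  8: logged in sum_active at line 19
  9: logged in main at line 52
  10: logged in mix_signals at line 41
  11: logged in process_batch at line 35
  12: logged in mix_signals at line 43
A correct fix: line 53: replace `width` with `pos`.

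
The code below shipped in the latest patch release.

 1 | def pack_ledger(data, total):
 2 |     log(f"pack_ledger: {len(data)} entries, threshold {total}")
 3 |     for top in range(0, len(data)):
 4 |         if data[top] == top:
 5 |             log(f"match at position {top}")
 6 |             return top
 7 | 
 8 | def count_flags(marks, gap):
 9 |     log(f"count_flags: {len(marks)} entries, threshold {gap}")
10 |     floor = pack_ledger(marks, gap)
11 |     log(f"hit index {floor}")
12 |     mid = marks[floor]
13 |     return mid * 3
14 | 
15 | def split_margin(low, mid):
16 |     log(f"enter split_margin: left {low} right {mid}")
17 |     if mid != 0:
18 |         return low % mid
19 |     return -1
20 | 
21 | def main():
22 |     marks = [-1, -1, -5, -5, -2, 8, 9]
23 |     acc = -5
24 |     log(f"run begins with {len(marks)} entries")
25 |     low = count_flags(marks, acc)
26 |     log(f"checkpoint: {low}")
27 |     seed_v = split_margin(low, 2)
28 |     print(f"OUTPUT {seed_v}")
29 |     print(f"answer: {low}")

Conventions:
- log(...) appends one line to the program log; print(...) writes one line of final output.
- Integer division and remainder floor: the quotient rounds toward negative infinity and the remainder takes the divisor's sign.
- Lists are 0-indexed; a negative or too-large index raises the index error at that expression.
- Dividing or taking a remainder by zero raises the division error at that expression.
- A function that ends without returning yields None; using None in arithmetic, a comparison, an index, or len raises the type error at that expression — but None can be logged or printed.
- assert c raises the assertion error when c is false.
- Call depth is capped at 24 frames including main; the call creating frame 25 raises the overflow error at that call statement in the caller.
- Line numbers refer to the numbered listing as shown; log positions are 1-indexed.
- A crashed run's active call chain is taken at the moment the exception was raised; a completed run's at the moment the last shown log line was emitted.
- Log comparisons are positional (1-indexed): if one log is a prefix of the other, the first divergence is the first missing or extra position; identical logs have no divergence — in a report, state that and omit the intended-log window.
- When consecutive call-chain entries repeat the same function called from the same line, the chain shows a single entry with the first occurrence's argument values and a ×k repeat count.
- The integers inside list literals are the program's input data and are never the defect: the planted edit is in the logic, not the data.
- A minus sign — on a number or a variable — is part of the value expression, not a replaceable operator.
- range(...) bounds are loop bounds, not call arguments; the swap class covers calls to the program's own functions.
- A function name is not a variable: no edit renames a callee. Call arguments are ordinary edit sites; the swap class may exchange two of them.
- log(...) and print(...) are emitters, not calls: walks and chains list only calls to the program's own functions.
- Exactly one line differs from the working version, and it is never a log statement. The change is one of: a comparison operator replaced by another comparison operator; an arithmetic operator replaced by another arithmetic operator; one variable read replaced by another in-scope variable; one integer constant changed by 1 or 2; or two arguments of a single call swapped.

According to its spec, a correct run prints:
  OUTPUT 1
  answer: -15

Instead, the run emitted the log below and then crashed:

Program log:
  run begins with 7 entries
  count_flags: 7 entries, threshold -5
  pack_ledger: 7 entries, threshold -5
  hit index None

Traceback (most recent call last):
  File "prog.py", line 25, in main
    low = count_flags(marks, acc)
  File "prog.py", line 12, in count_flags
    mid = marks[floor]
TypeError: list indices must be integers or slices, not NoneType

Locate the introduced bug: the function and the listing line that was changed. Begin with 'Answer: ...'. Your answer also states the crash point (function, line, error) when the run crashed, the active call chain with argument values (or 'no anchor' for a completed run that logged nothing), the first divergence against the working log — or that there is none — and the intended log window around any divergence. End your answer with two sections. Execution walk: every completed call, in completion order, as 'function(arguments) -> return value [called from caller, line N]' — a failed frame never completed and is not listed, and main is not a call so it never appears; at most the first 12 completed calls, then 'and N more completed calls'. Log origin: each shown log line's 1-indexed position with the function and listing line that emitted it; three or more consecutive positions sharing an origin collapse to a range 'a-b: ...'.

Answer: the defect is in pack_ledger at line 4.
Core observation: At log position 4 the runs split — shown 'hit index None', but the working version logs 'match at position 2'.
Crash: count_flags, line 12, TypeError.
Call chain: main -> count_flags([-1, -1, -5, -5, -2, 8, 9], -5) (called at line 25).
First divergence: at position 4 the run shows 'hit index None' where the working version logs 'match at position 2'.
Intended log window:
  2: count_flags: 7 entries, threshold -5
  3: pack_ledger: 7 entries, threshold -5
  4: match at position 2
  5: hit index 2
Execution walk:
  pack_ledger([-1, -1, -5, -5, -2, 8, 9], -5) -> None  [called from count_flags, line 10]
Origin of each log line:
  1: emitted by main (line 24)
  2: emitted by count_flags (line 9)
  3: emitted by pack_ledger (line 2)
  4: emitted by count_flags (line 11)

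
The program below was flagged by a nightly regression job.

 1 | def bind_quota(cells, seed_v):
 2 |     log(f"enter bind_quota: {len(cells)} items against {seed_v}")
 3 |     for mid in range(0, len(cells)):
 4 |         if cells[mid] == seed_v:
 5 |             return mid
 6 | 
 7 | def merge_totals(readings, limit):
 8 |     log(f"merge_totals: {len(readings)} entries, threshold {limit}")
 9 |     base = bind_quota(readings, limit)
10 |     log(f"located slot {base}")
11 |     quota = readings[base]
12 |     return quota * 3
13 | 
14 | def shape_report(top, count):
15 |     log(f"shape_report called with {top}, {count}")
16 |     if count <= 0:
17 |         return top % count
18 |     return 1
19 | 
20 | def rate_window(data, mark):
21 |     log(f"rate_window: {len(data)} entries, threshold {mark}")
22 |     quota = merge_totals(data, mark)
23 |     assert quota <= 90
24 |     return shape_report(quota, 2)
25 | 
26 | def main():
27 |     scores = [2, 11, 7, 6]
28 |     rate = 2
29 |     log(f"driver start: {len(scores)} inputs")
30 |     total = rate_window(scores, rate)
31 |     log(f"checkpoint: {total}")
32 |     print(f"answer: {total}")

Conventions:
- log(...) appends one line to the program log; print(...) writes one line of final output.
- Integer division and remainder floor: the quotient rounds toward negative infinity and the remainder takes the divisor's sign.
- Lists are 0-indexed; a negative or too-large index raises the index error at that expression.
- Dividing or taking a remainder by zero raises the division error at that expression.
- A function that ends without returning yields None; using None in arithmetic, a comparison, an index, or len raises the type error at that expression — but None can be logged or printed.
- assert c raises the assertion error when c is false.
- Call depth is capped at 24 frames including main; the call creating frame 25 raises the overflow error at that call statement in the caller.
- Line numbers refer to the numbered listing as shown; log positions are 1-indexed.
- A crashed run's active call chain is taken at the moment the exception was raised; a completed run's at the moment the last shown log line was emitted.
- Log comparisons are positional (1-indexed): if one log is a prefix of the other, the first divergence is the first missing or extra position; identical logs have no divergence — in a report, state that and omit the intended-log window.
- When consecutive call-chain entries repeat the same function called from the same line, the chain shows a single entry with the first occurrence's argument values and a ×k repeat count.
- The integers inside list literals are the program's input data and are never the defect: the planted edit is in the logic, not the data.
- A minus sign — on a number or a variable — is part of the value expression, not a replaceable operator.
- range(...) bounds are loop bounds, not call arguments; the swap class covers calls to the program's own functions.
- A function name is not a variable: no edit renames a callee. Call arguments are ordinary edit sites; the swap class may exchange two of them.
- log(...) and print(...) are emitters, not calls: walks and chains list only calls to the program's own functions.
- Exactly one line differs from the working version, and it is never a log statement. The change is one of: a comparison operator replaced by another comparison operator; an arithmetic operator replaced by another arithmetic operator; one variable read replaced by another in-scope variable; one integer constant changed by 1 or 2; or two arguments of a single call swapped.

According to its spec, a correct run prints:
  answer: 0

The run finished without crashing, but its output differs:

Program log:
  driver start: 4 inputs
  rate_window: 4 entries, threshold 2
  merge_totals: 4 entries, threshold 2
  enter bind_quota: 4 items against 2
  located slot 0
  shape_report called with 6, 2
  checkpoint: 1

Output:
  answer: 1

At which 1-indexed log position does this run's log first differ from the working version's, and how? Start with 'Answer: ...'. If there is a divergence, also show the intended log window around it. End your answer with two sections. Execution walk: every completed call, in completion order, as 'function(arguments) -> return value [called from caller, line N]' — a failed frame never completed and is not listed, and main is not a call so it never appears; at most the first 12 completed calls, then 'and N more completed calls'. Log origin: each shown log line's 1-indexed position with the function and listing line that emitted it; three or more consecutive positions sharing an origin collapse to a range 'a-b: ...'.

Answer: position 7 — shown 'checkpoint: 1', intended 'checkpoint: 0'.
Intended log window:
  5: located slot 0
  6: shape_report called with 6, 2
  7: checkpoint: 0
Execution walk:
  bind_quota([2, 11, 7, 6], 2) -> 0  [called from merge_totals, line 9]
  merge_totals([2, 11, 7, 6], 2) -> 6  [called from rate_window, line 22]
  shape_report(6, 2) -> 1  [called from rate_window, line 24]
  rate_window([2, 11, 7, 6], 2) -> 1  [called from main, line 30]
Log origin:
  1: emitted by main (line 29)
  2: emitted by rate_window (line 21)
  3: emitted by merge_totals (line 8)
  4: emitted by bind_quota (line 2)
  5: emitted by merge_totals (line 10)
  6: emitted by shape_report (line 15)
  7: emitted by main (line 31)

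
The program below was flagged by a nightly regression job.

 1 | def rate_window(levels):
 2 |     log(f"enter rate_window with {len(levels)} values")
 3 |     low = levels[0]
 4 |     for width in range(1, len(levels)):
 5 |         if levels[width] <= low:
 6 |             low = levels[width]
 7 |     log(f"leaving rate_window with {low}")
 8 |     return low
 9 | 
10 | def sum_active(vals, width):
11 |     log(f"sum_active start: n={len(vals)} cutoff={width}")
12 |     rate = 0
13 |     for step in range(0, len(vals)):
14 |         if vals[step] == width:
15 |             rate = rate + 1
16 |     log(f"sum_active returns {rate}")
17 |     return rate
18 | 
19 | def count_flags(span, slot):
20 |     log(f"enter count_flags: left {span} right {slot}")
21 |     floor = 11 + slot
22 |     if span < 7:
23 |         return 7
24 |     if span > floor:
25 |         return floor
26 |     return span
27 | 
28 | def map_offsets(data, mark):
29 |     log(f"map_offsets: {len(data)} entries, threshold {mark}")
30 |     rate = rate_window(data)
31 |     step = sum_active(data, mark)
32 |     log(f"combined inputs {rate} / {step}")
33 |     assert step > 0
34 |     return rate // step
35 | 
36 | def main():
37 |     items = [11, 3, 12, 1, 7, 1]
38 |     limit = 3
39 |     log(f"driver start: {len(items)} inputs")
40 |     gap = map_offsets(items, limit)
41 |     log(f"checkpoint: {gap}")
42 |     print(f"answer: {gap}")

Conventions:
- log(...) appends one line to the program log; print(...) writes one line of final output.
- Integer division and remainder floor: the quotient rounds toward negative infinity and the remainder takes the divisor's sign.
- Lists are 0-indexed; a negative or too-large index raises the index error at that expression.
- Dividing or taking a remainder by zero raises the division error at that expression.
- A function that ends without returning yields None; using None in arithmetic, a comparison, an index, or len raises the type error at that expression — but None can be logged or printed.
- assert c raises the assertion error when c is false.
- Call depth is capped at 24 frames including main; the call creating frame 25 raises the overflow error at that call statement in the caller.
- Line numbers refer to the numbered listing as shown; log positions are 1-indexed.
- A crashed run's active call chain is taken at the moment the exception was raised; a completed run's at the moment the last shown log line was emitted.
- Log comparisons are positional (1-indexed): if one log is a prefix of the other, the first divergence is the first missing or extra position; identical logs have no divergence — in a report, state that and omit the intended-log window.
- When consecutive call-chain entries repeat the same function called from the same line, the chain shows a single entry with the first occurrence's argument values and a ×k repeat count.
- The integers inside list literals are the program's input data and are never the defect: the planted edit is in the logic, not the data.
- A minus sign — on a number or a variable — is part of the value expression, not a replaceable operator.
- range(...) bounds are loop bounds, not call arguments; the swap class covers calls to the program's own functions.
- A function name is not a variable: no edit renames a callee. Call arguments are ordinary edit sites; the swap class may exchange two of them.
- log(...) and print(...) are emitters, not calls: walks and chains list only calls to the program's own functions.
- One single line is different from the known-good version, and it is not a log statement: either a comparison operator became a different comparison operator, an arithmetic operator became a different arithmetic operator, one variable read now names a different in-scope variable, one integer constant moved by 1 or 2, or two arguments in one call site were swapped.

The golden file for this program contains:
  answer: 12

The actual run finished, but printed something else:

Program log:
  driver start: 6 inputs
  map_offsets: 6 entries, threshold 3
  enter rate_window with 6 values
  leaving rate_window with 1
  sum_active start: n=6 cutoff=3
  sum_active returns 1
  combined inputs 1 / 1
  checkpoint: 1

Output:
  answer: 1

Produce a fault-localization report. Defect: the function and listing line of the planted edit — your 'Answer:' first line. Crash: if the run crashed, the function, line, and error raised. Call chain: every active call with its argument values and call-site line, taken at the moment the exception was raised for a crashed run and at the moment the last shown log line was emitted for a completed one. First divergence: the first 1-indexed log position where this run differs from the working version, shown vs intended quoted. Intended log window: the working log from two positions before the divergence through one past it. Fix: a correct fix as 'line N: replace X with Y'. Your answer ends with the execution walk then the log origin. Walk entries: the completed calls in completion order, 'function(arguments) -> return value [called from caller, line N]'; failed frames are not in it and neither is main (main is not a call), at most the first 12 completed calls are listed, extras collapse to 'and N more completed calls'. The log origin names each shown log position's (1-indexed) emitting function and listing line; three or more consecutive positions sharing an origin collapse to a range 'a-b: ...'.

Answer: the defect is in rate_window at line 5.
Key fact: The log first diverges at position 4: the faulty run prints 'leaving rate_window with 1' where the working version prints 'leaving rate_window with 12'.
Call chain: main.
First divergence: position 4 — the shown line 'leaving rate_window with 1' should read 'leaving rate_window with 12'.
Intended log window:
  2: map_offsets: 6 entries, threshold 3
  3: enter rate_window with 6 values
  4: leaving rate_window with 12
  5: sum_active start: n=6 cutoff=3
Execution walk:
  rate_window([11, 3, 12, 1, 7, 1]) -> 1  [called from map_offsets, line 30]
  sum_active([11, 3, 12, 1, 7, 1], 3) -> 1  [called from map_offsets, line 31]
  map_offsets([11, 3, 12, 1, 7, 1], 3) -> 1  [called from main, line 40]
Log origin:
  1: logged in main at line 39
  2: logged in map_offsets at line 29
  3: logged in rate_window at line 2
  4: logged in rate_window at line 7
  5: logged in sum_active at line 11
  6: logged in sum_active at line 16
  7: logged in map_offsets at line 32
  8: logged in main at line 41
A correct fix: line 5: replace `<=` with `>`.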